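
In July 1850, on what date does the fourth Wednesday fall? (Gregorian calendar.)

July 24, 1850

July 1, 1850 is a Monday.
The first Wednesday is therefore July 3 (2 days later).
The fourth Wednesday is 3 + 3×7 = July 24.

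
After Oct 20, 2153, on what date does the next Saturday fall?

Oct 20, 2153 is a Saturday.
From Saturday to the next Saturday is 7 days.
Oct 20, 2153 + 7 = Oct 27, 2153.

October 27, 2153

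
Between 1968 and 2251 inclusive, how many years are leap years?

69

Multiples of 4 in [1968,2251]: 71.
Of those, multiples of 100: 3 (not leap unless ÷400).
Multiples of 400: 1.
Leap years = 71 − 3 + 1 = 69.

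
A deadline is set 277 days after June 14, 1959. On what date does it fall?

Jun has 30 days: +17 → Jul 1, 1959 (260 left).
Jul has 31 days: +31 → Aug 1, 1959 (229 left).
Aug has 31 days: +31 → Sep 1, 1959 (198 left).
Sep has 30 days: +30 → Oct 1, 1959 (168 left).
Oct has 31 days: +31 → Nov 1, 1959 (137 left).
Nov has 30 days: +30 → Dec 1, 1959 (107 left).
Dec has 31 days: +31 → Jan 1, 1960 (76 left).
Jan has 31 days: +31 → Feb 1, 1960 (45 left).
Feb has 29 days: +29 → Mar 1, 1960 (16 left).
+16 → Mar 17, 1960.

March 17, 1960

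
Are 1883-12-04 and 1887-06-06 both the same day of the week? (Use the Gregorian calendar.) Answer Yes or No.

From Dec 4, 1883 to Jun 6, 1887 is 1280 days.
1280 mod 7 = 6, so they are different weekdays.
(Dec 4, 1883 is a Tuesday; Jun 6, 1887 is a Monday.)

No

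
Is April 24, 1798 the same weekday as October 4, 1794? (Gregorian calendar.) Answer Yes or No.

No

From Oct 4, 1794 to Apr 24, 1798 is 1298 days.
1298 mod 7 = 3, so they are different weekdays.
(Oct 4, 1794 is a Saturday; Apr 24, 1798 is a Tuesday.)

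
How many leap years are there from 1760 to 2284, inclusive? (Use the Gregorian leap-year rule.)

Multiples of 4 in [1760,2284]: 132.
Of those, multiples of 100: 5 (not leap unless ÷400).
Multiples of 400: 1.
Leap years = 132 − 5 + 1 = 128.

128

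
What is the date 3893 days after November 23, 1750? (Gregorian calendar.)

July 21, 1761

+365 (one year) → Nov 23, 1751 (3528 left).
+366 (one year; includes Feb 29, 1752) → Nov 23, 1752 (3162 left).
+365 (one year) → Nov 23, 1753 (2797 left).
+365 (one year) → Nov 23, 1754 (2432 left).
+365 (one year) → Nov 23, 1755 (2067 left).
+366 (one year; includes Feb 29, 1756) → Nov 23, 1756 (1701 left).
+365 (one year) → Nov 23, 1757 (1336 left).
+365 (one year) → Nov 23, 1758 (971 left).
+365 (one year) → Nov 23, 1759 (606 left).
+366 (one year; includes Feb 29, 1760) → Nov 23, 1760 (240 left).
Nov has 30 days: +8 → Dec 1, 1760 (232 left).
Dec has 31 days: +31 → Jan 1, 1761 (201 left).
Jan has 31 days: +31 → Feb 1, 1761 (170 left).
Feb has 28 days: +28 → Mar 1, 1761 (142 left).
Mar has 31 days: +31 → Apr 1, 1761 (111 left).
Apr has 30 days: +30 → May 1, 1761 (81 left).
May has 31 days: +31 → Jun 1, 1761 (50 left).
Jun has 30 days: +30 → Jul 1, 1761 (20 left).
+20 → Jul 21, 1761.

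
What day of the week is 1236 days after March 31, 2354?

Sunday

First find the weekday of Mar 31, 2354. Doomsday rule: the anchor day for the 2300s is Wednesday. For year 54: 54÷12 = 4 r 6, and 6÷4 = 1, so 4+6+1 = 11.
Wednesday + 11 ≡ Sunday — that's 2354's doomsday.
In March the doomsday date is Mar 14.
Mar 31 is 17 days after Mar 14; 17 mod 7 = 3, so Sunday + 3 = Wednesday.
1236 mod 7 = 4, so 1236 days after a Wednesday is Wednesday + 4 = Sunday.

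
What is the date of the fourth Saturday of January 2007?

January 27, 2007

January 1, 2007 is a Monday.
The first Saturday is therefore January 6 (5 days later).
The fourth Saturday is 6 + 3×7 = January 27.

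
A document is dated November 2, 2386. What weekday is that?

Sunday

Doomsday rule: the anchor day for the 2300s is Wednesday. For year 86: 86÷12 = 7 r 2, and 2÷4 = 0, so 7+2+0 = 9.
Wednesday + 9 ≡ Friday — that's 2386's doomsday.
In November the doomsday date is Nov 7.
Nov 2 is 5 days before Nov 7; 5 mod 7 = 5, so Friday − 5 = Sunday.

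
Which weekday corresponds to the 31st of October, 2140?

Monday

Doomsday rule: the anchor day for the 2100s is Sunday. For year 40: 40÷12 = 3 r 4, and 4÷4 = 1, so 3+4+1 = 8.
Sunday + 8 ≡ Monday — that's 2140's doomsday.
In October the doomsday date is Oct 10.
Oct 31 is 21 days after Oct 10; 21 mod 7 = 0, so Monday + 0 = Monday.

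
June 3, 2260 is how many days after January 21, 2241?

7073

Jan 21, 2241 → Jan 21, 2242: 365 days.
Jan 21, 2242 → Jan 21, 2243: 365 days.
Jan 21, 2243 → Jan 21, 2244: 365 days.
Jan 21, 2244 → Jan 21, 2245: 366 days (Feb 29, 2244 is in that span).
Jan 21, 2245 → Jan 21, 2246: 365 days.
Jan 21, 2246 → Jan 21, 2247: 365 days.
Jan 21, 2247 → Jan 21, 2248: 365 days.
Jan 21, 2248 → Jan 21, 2249: 366 days (Feb 29, 2248 is in that span).
Jan 21, 2249 → Jan 21, 2250: 365 days.
Jan 21, 2250 → Jan 21, 2251: 365 days.
Jan 21, 2251 → Jan 21, 2252: 365 days.
Jan 21, 2252 → Jan 21, 2253: 366 days (Feb 29, 2252 is in that span).
Jan 21, 2253 → Jan 21, 2254: 365 days.
Jan 21, 2254 → Jan 21, 2255: 365 days.
Jan 21, 2255 → Jan 21, 2256: 365 days.
Jan 21, 2256 → Jan 21, 2257: 366 days (Feb 29, 2256 is in that span).
Jan 21, 2257 → Jan 21, 2258: 365 days.
Jan 21, 2258 → Jan 21, 2259: 365 days.
Jan 21, 2259 → Jan 21, 2260: 365 days.
Jan 21, 2260 → Feb 21, 2260: 31 days (January has 31).
Feb 21, 2260 → Mar 21, 2260: 29 days (February has 29).
Mar 21, 2260 → Apr 21, 2260: 31 days (March has 31).
Apr 21, 2260 → May 21, 2260: 30 days (April has 30).
May 21, 2260 → Jun 3, 2260: 13 days.
Total: 7073 days.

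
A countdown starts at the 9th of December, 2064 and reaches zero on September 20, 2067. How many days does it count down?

1015

Dec 9, 2064 → Dec 9, 2065: 365 days.
Dec 9, 2065 → Dec 9, 2066: 365 days.
Dec 9, 2066 → Jan 9, 2067: 31 days (December has 31).
Jan 9, 2067 → Feb 9, 2067: 31 days (January has 31).
Feb 9, 2067 → Mar 9, 2067: 28 days (February has 28).
Mar 9, 2067 → Apr 9, 2067: 31 days (March has 31).
Apr 9, 2067 → May 9, 2067: 30 days (April has 30).
May 9, 2067 → Jun 9, 2067: 31 days (May has 31).
Jun 9, 2067 → Jul 9, 2067: 30 days (June has 30).
Jul 9, 2067 → Aug 9, 2067: 31 days (July has 31).
Aug 9, 2067 → Sep 9, 2067: 31 days (August has 31).
Sep 9, 2067 → Sep 20, 2067: 11 days.
Total: 1015 days.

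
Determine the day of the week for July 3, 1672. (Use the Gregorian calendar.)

Sunday

Doomsday rule: the anchor day for the 1600s is Tuesday. For year 72: 72÷12 = 6 r 0, and 0÷4 = 0, so 6+0+0 = 6.
Tuesday + 6 ≡ Monday — that's 1672's doomsday.
In July the doomsday date is Jul 11.
Jul 3 is 8 days before Jul 11; 8 mod 7 = 1, so Monday − 1 = Sunday.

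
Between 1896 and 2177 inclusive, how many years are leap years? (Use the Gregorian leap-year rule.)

69

Multiples of 4 in [1896,2177]: 71.
Of those, multiples of 100: 3 (not leap unless ÷400).
Multiples of 400: 1.
Leap years = 71 − 3 + 1 = 69.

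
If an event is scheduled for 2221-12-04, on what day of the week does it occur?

Doomsday rule: the anchor day for the 2200s is Friday. For year 21: 21÷12 = 1 r 9, and 9÷4 = 2, so 1+9+2 = 12.
Friday + 12 ≡ Wednesday — that's 2221's doomsday.
In December the doomsday date is Dec 12.
Dec 4 is 8 days before Dec 12; 8 mod 7 = 1, so Wednesday − 1 = Tuesday.

Tuesday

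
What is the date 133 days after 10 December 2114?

April 22, 2115

Dec has 31 days: +22 → Jan 1, 2115 (111 left).
Jan has 31 days: +31 → Feb 1, 2115 (80 left).
Feb has 28 days: +28 → Mar 1, 2115 (52 left).
Mar has 31 days: +31 → Apr 1, 2115 (21 left).
+21 → Apr 22, 2115.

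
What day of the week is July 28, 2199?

Doomsday rule: the anchor day for the 2100s is Sunday. For year 99: 99÷12 = 8 r 3, and 3÷4 = 0, so 8+3+0 = 11.
Sunday + 11 ≡ Thursday — that's 2199's doomsday.
In July the doomsday date is Jul 11.
Jul 28 is 17 days after Jul 11; 17 mod 7 = 3, so Thursday + 3 = Sunday.

Sunday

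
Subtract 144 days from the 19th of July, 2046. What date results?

February 25, 2046

−19 → Jun 30, 2046 (end of Jun, 30 days; 125 left).
−30 → May 31, 2046 (end of May, 31 days; 95 left).
−31 → Apr 30, 2046 (end of Apr, 30 days; 64 left).
−30 → Mar 31, 2046 (end of Mar, 31 days; 34 left).
−31 → Feb 28, 2046 (end of Feb, 28 days; 3 left).
−3 → Feb 25, 2046.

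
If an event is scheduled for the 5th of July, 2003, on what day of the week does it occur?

Doomsday rule: the anchor day for the 2000s is Tuesday. For year 03: 3÷12 = 0 r 3, and 3÷4 = 0, so 0+3+0 = 3.
Tuesday + 3 ≡ Friday — that's 2003's doomsday.
In July the doomsday date is Jul 11.
Jul 5 is 6 days before Jul 11; 6 mod 7 = 6, so Friday − 6 = Saturday.

Saturday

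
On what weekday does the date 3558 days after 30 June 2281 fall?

Saturday

Jun 30, 2281 is a Thursday.
3558 mod 7 = 2, so 3558 days after a Thursday is Thursday + 2 = Saturday.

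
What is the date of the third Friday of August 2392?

August 21, 2392

August 1, 2392 is a Saturday.
The first Friday is therefore August 7 (6 days later).
The third Friday is 7 + 2×7 = August 21.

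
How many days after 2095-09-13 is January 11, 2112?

5963

Sep 13, 2095 → Sep 13, 2096: 366 days (Feb 29, 2096 is in that span).
Sep 13, 2096 → Sep 13, 2097: 365 days.
Sep 13, 2097 → Sep 13, 2098: 365 days.
Sep 13, 2098 → Sep 13, 2099: 365 days.
Sep 13, 2099 → Sep 13, 2100: 365 days.
Sep 13, 2100 → Sep 13, 2101: 365 days.
Sep 13, 2101 → Sep 13, 2102: 365 days.
Sep 13, 2102 → Sep 13, 2103: 365 days.
Sep 13, 2103 → Sep 13, 2104: 366 days (Feb 29, 2104 is in that span).
Sep 13, 2104 → Sep 13, 2105: 365 days.
Sep 13, 2105 → Sep 13, 2106: 365 days.
Sep 13, 2106 → Sep 13, 2107: 365 days.
Sep 13, 2107 → Sep 13, 2108: 366 days (Feb 29, 2108 is in that span).
Sep 13, 2108 → Sep 13, 2109: 365 days.
Sep 13, 2109 → Sep 13, 2110: 365 days.
Sep 13, 2110 → Sep 13, 2111: 365 days.
Sep 13, 2111 → Oct 13, 2111: 30 days (September has 30).
Oct 13, 2111 → Nov 13, 2111: 31 days (October has 31).
Nov 13, 2111 → Dec 13, 2111: 30 days (November has 30).
Dec 13, 2111 → Jan 11, 2112: 29 days.
Total: 5963 days.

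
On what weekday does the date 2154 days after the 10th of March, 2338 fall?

Tuesday

First find the weekday of Mar 10, 2338. Doomsday rule: the anchor day for the 2300s is Wednesday. For year 38: 38÷12 = 3 r 2, and 2÷4 = 0, so 3+2+0 = 5.
Wednesday + 5 ≡ Monday — that's 2338's doomsday.
In March the doomsday date is Mar 14.
Mar 10 is 4 days before Mar 14; 4 mod 7 = 4, so Monday − 4 = Thursday.
2154 mod 7 = 5, so 2154 days after a Thursday is Thursday + 5 = Tuesday.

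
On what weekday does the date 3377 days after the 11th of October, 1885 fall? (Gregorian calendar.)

First find the weekday of Oct 11, 1885. Doomsday rule: the anchor day for the 1800s is Friday. For year 85: 85÷12 = 7 r 1, and 1÷4 = 0, so 7+1+0 = 8.
Friday + 8 ≡ Saturday — that's 1885's doomsday.
In October the doomsday date is Oct 10.
Oct 11 is 1 day after Oct 10; 1 mod 7 = 1, so Saturday + 1 = Sunday.
3377 mod 7 = 3, so 3377 days after a Sunday is Sunday + 3 = Wednesday.

Wednesday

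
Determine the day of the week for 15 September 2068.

January 1, 2068 is a Sunday.
Jan 1, 2068 → Feb 1, 2068: 31 days (January has 31).
Feb 1, 2068 → Mar 1, 2068: 29 days (February has 29).
Mar 1, 2068 → Apr 1, 2068: 31 days (March has 31).
Apr 1, 2068 → May 1, 2068: 30 days (April has 30).
May 1, 2068 → Jun 1, 2068: 31 days (May has 31).
Jun 1, 2068 → Jul 1, 2068: 30 days (June has 30).
Jul 1, 2068 → Aug 1, 2068: 31 days (July has 31).
Aug 1, 2068 → Sep 1, 2068: 31 days (August has 31).
Sep 1, 2068 → Sep 15, 2068: 14 days.
Total: 258 days.
258 mod 7 = 6, so Sunday + 6 = Saturday.

Saturday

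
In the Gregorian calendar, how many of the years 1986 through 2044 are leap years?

15

Multiples of 4 in [1986,2044]: 15.
Of those, multiples of 100: 1 (not leap unless ÷400).
Multiples of 400: 1.
Leap years = 15 − 1 + 1 = 15.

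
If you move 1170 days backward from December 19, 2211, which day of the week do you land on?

First find the weekday of Dec 19, 2211. Doomsday rule: the anchor day for the 2200s is Friday. For year 11: 11÷12 = 0 r 11, and 11÷4 = 2, so 0+11+2 = 13.
Friday + 13 ≡ Thursday — that's 2211's doomsday.
In December the doomsday date is Dec 12.
Dec 19 is 7 days after Dec 12; 7 mod 7 = 0, so Thursday + 0 = Thursday.
1170 mod 7 = 1, so 1170 days before a Thursday is Thursday − 1 = Wednesday.

Wednesday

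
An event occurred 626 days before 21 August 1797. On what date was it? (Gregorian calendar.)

December 4, 1795

−365 (one year) → Aug 21, 1796 (261 left).
−21 → Jul 31, 1796 (end of Jul, 31 days; 240 left).
−31 → Jun 30, 1796 (end of Jun, 30 days; 209 left).
−30 → May 31, 1796 (end of May, 31 days; 179 left).
−31 → Apr 30, 1796 (end of Apr, 30 days; 148 left).
−30 → Mar 31, 1796 (end of Mar, 31 days; 118 left).
−31 → Feb 29, 1796 (end of Feb, 29 days; 87 left).
−29 → Jan 31, 1796 (end of Jan, 31 days; 58 left).
−31 → Dec 31, 1795 (end of Dec, 31 days; 27 left).
−27 → Dec 4, 1795.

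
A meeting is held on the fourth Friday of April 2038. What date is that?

April 23, 2038

April 1, 2038 is a Thursday.
The first Friday is therefore April 2 (1 days later).
The fourth Friday is 2 + 3×7 = April 23.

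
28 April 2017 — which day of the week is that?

January 1, 2017 is a Sunday.
Jan 1, 2017 → Feb 1, 2017: 31 days (January has 31).
Feb 1, 2017 → Mar 1, 2017: 28 days (February has 28).
Mar 1, 2017 → Apr 1, 2017: 31 days (March has 31).
Apr 1, 2017 → Apr 28, 2017: 27 days.
Total: 117 days.
117 mod 7 = 5, so Sunday + 5 = Friday.

Friday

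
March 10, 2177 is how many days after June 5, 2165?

Jun 5, 2165 → Jun 5, 2166: 365 days.
Jun 5, 2166 → Jun 5, 2167: 365 days.
Jun 5, 2167 → Jun 5, 2168: 366 days (Feb 29, 2168 is in that span).
Jun 5, 2168 → Jun 5, 2169: 365 days.
Jun 5, 2169 → Jun 5, 2170: 365 days.
Jun 5, 2170 → Jun 5, 2171: 365 days.
Jun 5, 2171 → Jun 5, 2172: 366 days (Feb 29, 2172 is in that span).
Jun 5, 2172 → Jun 5, 2173: 365 days.
Jun 5, 2173 → Jun 5, 2174: 365 days.
Jun 5, 2174 → Jun 5, 2175: 365 days.
Jun 5, 2175 → Jun 5, 2176: 366 days (Feb 29, 2176 is in that span).
Jun 5, 2176 → Jul 5, 2176: 30 days (June has 30).
Jul 5, 2176 → Aug 5, 2176: 31 days (July has 31).
Aug 5, 2176 → Sep 5, 2176: 31 days (August has 31).
Sep 5, 2176 → Oct 5, 2176: 30 days (September has 30).
Oct 5, 2176 → Nov 5, 2176: 31 days (October has 31).
Nov 5, 2176 → Dec 5, 2176: 30 days (November has 30).
Dec 5, 2176 → Jan 5, 2177: 31 days (December has 31).
Jan 5, 2177 → Feb 5, 2177: 31 days (January has 31).
Feb 5, 2177 → Mar 5, 2177: 28 days (February has 28).
Mar 5, 2177 → Mar 10, 2177: 5 days.
Total: 4296 days.

4296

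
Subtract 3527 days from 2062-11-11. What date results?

−365 (one year) → Nov 11, 2061 (3162 left).
−365 (one year) → Nov 11, 2060 (2797 left).
−366 (one year; includes Feb 29, 2060) → Nov 11, 2059 (2431 left).
−365 (one year) → Nov 11, 2058 (2066 left).
−365 (one year) → Nov 11, 2057 (1701 left).
−365 (one year) → Nov 11, 2056 (1336 left).
−366 (one year; includes Feb 29, 2056) → Nov 11, 2055 (970 left).
−365 (one year) → Nov 11, 2054 (605 left).
−365 (one year) → Nov 11, 2053 (240 left).
−11 → Oct 31, 2053 (end of Oct, 31 days; 229 left).
−31 → Sep 30, 2053 (end of Sep, 30 days; 198 left).
−30 → Aug 31, 2053 (end of Aug, 31 days; 168 left).
−31 → Jul 31, 2053 (end of Jul, 31 days; 137 left).
−31 → Jun 30, 2053 (end of Jun, 30 days; 106 left).
−30 → May 31, 2053 (end of May, 31 days; 76 left).
−31 → Apr 30, 2053 (end of Apr, 30 days; 45 left).
−30 → Mar 31, 2053 (end of Mar, 31 days; 15 left).
−15 → Mar 16, 2053.

March 16, 2053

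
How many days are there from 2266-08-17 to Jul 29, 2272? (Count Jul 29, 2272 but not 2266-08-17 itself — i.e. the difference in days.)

2173

Aug 17, 2266 → Aug 17, 2267: 365 days.
Aug 17, 2267 → Aug 17, 2268: 366 days (Feb 29, 2268 is in that span).
Aug 17, 2268 → Aug 17, 2269: 365 days.
Aug 17, 2269 → Aug 17, 2270: 365 days.
Aug 17, 2270 → Aug 17, 2271: 365 days.
Aug 17, 2271 → Sep 17, 2271: 31 days (August has 31).
Sep 17, 2271 → Oct 17, 2271: 30 days (September has 30).
Oct 17, 2271 → Nov 17, 2271: 31 days (October has 31).
Nov 17, 2271 → Dec 17, 2271: 30 days (November has 30).
Dec 17, 2271 → Jan 17, 2272: 31 days (December has 31).
Jan 17, 2272 → Feb 17, 2272: 31 days (January has 31).
Feb 17, 2272 → Mar 17, 2272: 29 days (February has 29).
Mar 17, 2272 → Apr 17, 2272: 31 days (March has 31).
Apr 17, 2272 → May 17, 2272: 30 days (April has 30).
May 17, 2272 → Jun 17, 2272: 31 days (May has 31).
Jun 17, 2272 → Jul 17, 2272: 30 days (June has 30).
Jul 17, 2272 → Jul 29, 2272: 12 days.
Total: 2173 days.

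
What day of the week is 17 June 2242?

Friday

Doomsday rule: the anchor day for the 2200s is Friday. For year 42: 42÷12 = 3 r 6, and 6÷4 = 1, so 3+6+1 = 10.
Friday + 10 ≡ Monday — that's 2242's doomsday.
In June the doomsday date is Jun 6.
Jun 17 is 11 days after Jun 6; 11 mod 7 = 4, so Monday + 4 = Friday.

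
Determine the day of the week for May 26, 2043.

Tuesday

Doomsday rule: the anchor day for the 2000s is Tuesday. For year 43: 43÷12 = 3 r 7, and 7÷4 = 1, so 3+7+1 = 11.
Tuesday + 11 ≡ Saturday — that's 2043's doomsday.
In May the doomsday date is May 9.
May 26 is 17 days after May 9; 17 mod 7 = 3, so Saturday + 3 = Tuesday.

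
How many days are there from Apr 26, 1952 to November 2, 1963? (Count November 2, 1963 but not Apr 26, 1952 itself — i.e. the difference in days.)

Apr 26, 1952 → Apr 26, 1953: 365 days.
Apr 26, 1953 → Apr 26, 1954: 365 days.
Apr 26, 1954 → Apr 26, 1955: 365 days.
Apr 26, 1955 → Apr 26, 1956: 366 days (Feb 29, 1956 is in that span).
Apr 26, 1956 → Apr 26, 1957: 365 days.
Apr 26, 1957 → Apr 26, 1958: 365 days.
Apr 26, 1958 → Apr 26, 1959: 365 days.
Apr 26, 1959 → Apr 26, 1960: 366 days (Feb 29, 1960 is in that span).
Apr 26, 1960 → Apr 26, 1961: 365 days.
Apr 26, 1961 → Apr 26, 1962: 365 days.
Apr 26, 1962 → Apr 26, 1963: 365 days.
Apr 26, 1963 → May 26, 1963: 30 days (April has 30).
May 26, 1963 → Jun 26, 1963: 31 days (May has 31).
Jun 26, 1963 → Jul 26, 1963: 30 days (June has 30).
Jul 26, 1963 → Aug 26, 1963: 31 days (July has 31).
Aug 26, 1963 → Sep 26, 1963: 31 days (August has 31).
Sep 26, 1963 → Oct 26, 1963: 30 days (September has 30).
Oct 26, 1963 → Nov 2, 1963: 7 days.
Total: 4207 days.

4207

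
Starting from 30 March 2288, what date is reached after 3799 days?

+365 (one year) → Mar 30, 2289 (3434 left).
+365 (one year) → Mar 30, 2290 (3069 left).
+365 (one year) → Mar 30, 2291 (2704 left).
+366 (one year; includes Feb 29, 2292) → Mar 30, 2292 (2338 left).
+365 (one year) → Mar 30, 2293 (1973 left).
+365 (one year) → Mar 30, 2294 (1608 left).
+365 (one year) → Mar 30, 2295 (1243 left).
+366 (one year; includes Feb 29, 2296) → Mar 30, 2296 (877 left).
+365 (one year) → Mar 30, 2297 (512 left).
+365 (one year) → Mar 30, 2298 (147 left).
Mar has 31 days: +2 → Apr 1, 2298 (145 left).
Apr has 30 days: +30 → May 1, 2298 (115 left).
May has 31 days: +31 → Jun 1, 2298 (84 left).
Jun has 30 days: +30 → Jul 1, 2298 (54 left).
Jul has 31 days: +31 → Aug 1, 2298 (23 left).
+23 → Aug 24, 2298.

August 24, 2298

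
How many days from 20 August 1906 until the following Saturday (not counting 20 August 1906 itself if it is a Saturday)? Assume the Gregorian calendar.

Aug 20, 1906 is a Monday.
From Monday to the next Saturday is 5 days.

5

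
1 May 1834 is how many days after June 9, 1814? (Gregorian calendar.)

Jun 9, 1814 → Jun 9, 1815: 365 days.
Jun 9, 1815 → Jun 9, 1816: 366 days (Feb 29, 1816 is in that span).
Jun 9, 1816 → Jun 9, 1817: 365 days.
Jun 9, 1817 → Jun 9, 1818: 365 days.
Jun 9, 1818 → Jun 9, 1819: 365 days.
Jun 9, 1819 → Jun 9, 1820: 366 days (Feb 29, 1820 is in that span).
Jun 9, 1820 → Jun 9, 1821: 365 days.
Jun 9, 1821 → Jun 9, 1822: 365 days.
Jun 9, 1822 → Jun 9, 1823: 365 days.
Jun 9, 1823 → Jun 9, 1824: 366 days (Feb 29, 1824 is in that span).
Jun 9, 1824 → Jun 9, 1825: 365 days.
Jun 9, 1825 → Jun 9, 1826: 365 days.
Jun 9, 1826 → Jun 9, 1827: 365 days.
Jun 9, 1827 → Jun 9, 1828: 366 days (Feb 29, 1828 is in that span).
Jun 9, 1828 → Jun 9, 1829: 365 days.
Jun 9, 1829 → Jun 9, 1830: 365 days.
Jun 9, 1830 → Jun 9, 1831: 365 days.
Jun 9, 1831 → Jun 9, 1832: 366 days (Feb 29, 1832 is in that span).
Jun 9, 1832 → Jun 9, 1833: 365 days.
Jun 9, 1833 → Jul 9, 1833: 30 days (June has 30).
Jul 9, 1833 → Aug 9, 1833: 31 days (July has 31).
Aug 9, 1833 → Sep 9, 1833: 31 days (August has 31).
Sep 9, 1833 → Oct 9, 1833: 30 days (September has 30).
Oct 9, 1833 → Nov 9, 1833: 31 days (October has 31).
Nov 9, 1833 → Dec 9, 1833: 30 days (November has 30).
Dec 9, 1833 → Jan 9, 1834: 31 days (December has 31).
Jan 9, 1834 → Feb 9, 1834: 31 days (January has 31).
Feb 9, 1834 → Mar 9, 1834: 28 days (February has 28).
Mar 9, 1834 → Apr 9, 1834: 31 days (March has 31).
Apr 9, 1834 → May 1, 1834: 22 days.
Total: 7266 days.

7266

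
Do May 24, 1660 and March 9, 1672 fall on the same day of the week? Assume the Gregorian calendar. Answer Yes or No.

From May 24, 1660 to Mar 9, 1672 is 4307 days.
4307 mod 7 = 2, so they are different weekdays.
(May 24, 1660 is a Monday; Mar 9, 1672 is a Wednesday.)

No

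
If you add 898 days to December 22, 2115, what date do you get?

+366 (one year; includes Feb 29, 2116) → Dec 22, 2116 (532 left).
+365 (one year) → Dec 22, 2117 (167 left).
Dec has 31 days: +10 → Jan 1, 2118 (157 left).
Jan has 31 days: +31 → Feb 1, 2118 (126 left).
Feb has 28 days: +28 → Mar 1, 2118 (98 left).
Mar has 31 days: +31 → Apr 1, 2118 (67 left).
Apr has 30 days: +30 → May 1, 2118 (37 left).
May has 31 days: +31 → Jun 1, 2118 (6 left).
+6 → Jun 7, 2118.

June 7, 2118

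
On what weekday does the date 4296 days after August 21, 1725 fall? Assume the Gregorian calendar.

Sunday

Aug 21, 1725 is a Tuesday.
4296 mod 7 = 5, so 4296 days after a Tuesday is Tuesday + 5 = Sunday.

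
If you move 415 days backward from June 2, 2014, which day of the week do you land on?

First find the weekday of Jun 2, 2014. Doomsday rule: the anchor day for the 2000s is Tuesday. For year 14: 14÷12 = 1 r 2, and 2÷4 = 0, so 1+2+0 = 3.
Tuesday + 3 ≡ Friday — that's 2014's doomsday.
In June the doomsday date is Jun 6.
Jun 2 is 4 days before Jun 6; 4 mod 7 = 4, so Friday − 4 = Monday.
415 mod 7 = 2, so 415 days before a Monday is Monday − 2 = Saturday.

Saturday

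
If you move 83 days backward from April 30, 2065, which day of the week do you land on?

First find the weekday of Apr 30, 2065. Doomsday rule: the anchor day for the 2000s is Tuesday. For year 65: 65÷12 = 5 r 5, and 5÷4 = 1, so 5+5+1 = 11.
Tuesday + 11 ≡ Saturday — that's 2065's doomsday.
In April the doomsday date is Apr 4.
Apr 30 is 26 days after Apr 4; 26 mod 7 = 5, so Saturday + 5 = Thursday.
83 mod 7 = 6, so 83 days before a Thursday is Thursday − 6 = Friday.

Friday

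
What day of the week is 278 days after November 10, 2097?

First find the weekday of Nov 10, 2097. Doomsday rule: the anchor day for the 2000s is Tuesday. For year 97: 97÷12 = 8 r 1, and 1÷4 = 0, so 8+1+0 = 9.
Tuesday + 9 ≡ Thursday — that's 2097's doomsday.
In November the doomsday date is Nov 7.
Nov 10 is 3 days after Nov 7; 3 mod 7 = 3, so Thursday + 3 = Sunday.
278 mod 7 = 5, so 278 days after a Sunday is Sunday + 5 = Friday.

Friday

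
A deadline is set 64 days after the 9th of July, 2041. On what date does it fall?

September 11, 2041

Jul has 31 days: +23 → Aug 1, 2041 (41 left).
Aug has 31 days: +31 → Sep 1, 2041 (10 left).
+10 → Sep 11, 2041.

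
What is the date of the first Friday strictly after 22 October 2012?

Oct 22, 2012 is a Monday.
From Monday to the next Friday is 4 days.
Oct 22, 2012 + 4 = Oct 26, 2012.

October 26, 2012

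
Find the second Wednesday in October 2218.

October 14, 2218

October 1, 2218 is a Thursday.
The first Wednesday is therefore October 7 (6 days later).
The second Wednesday is 7 + 1×7 = October 14.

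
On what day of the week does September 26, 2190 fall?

January 1, 2190 is a Friday.
Jan 1, 2190 → Feb 1, 2190: 31 days (January has 31).
Feb 1, 2190 → Mar 1, 2190: 28 days (February has 28).
Mar 1, 2190 → Apr 1, 2190: 31 days (March has 31).
Apr 1, 2190 → May 1, 2190: 30 days (April has 30).
May 1, 2190 → Jun 1, 2190: 31 days (May has 31).
Jun 1, 2190 → Jul 1, 2190: 30 days (June has 30).
Jul 1, 2190 → Aug 1, 2190: 31 days (July has 31).
Aug 1, 2190 → Sep 1, 2190: 31 days (August has 31).
Sep 1, 2190 → Sep 26, 2190: 25 days.
Total: 268 days.
268 mod 7 = 2, so Friday + 2 = Sunday.

Sunday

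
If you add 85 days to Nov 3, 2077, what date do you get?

January 27, 2078

Nov has 30 days: +28 → Dec 1, 2077 (57 left).
Dec has 31 days: +31 → Jan 1, 2078 (26 left).
+26 → Jan 27, 2078.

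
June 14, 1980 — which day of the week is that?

January 1, 1980 is a Tuesday.
Jan 1, 1980 → Feb 1, 1980: 31 days (January has 31).
Feb 1, 1980 → Mar 1, 1980: 29 days (February has 29).
Mar 1, 1980 → Apr 1, 1980: 31 days (March has 31).
Apr 1, 1980 → May 1, 1980: 30 days (April has 30).
May 1, 1980 → Jun 1, 1980: 31 days (May has 31).
Jun 1, 1980 → Jun 14, 1980: 13 days.
Total: 165 days.
165 mod 7 = 4, so Tuesday + 4 = Saturday.

Saturday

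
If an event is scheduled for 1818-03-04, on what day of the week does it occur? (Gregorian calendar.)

Doomsday rule: the anchor day for the 1800s is Friday. For year 18: 18÷12 = 1 r 6, and 6÷4 = 1, so 1+6+1 = 8.
Friday + 8 ≡ Saturday — that's 1818's doomsday.
In March the doomsday date is Mar 14.
Mar 4 is 10 days before Mar 14; 10 mod 7 = 3, so Saturday − 3 = Wednesday.

Wednesday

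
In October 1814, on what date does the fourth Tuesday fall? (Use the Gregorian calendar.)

October 1, 1814 is a Saturday.
The first Tuesday is therefore October 4 (3 days later).
The fourth Tuesday is 4 + 3×7 = October 25.

October 25, 1814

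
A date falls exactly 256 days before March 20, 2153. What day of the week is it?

Mar 20, 2153 is a Tuesday.
256 mod 7 = 4, so 256 days before a Tuesday is Tuesday − 4 = Friday.

Friday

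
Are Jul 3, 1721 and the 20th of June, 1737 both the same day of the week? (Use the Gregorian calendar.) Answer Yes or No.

From Jul 3, 1721 to Jun 20, 1737 is 5831 days.
5831 mod 7 = 0, so they are the same weekday.
(Jul 3, 1721 is a Thursday; Jun 20, 1737 is a Thursday.)

Yes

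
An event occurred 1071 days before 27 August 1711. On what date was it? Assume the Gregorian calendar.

September 20, 1708

−365 (one year) → Aug 27, 1710 (706 left).
−365 (one year) → Aug 27, 1709 (341 left).
−27 → Jul 31, 1709 (end of Jul, 31 days; 314 left).
−31 → Jun 30, 1709 (end of Jun, 30 days; 283 left).
−30 → May 31, 1709 (end of May, 31 days; 253 left).
−31 → Apr 30, 1709 (end of Apr, 30 days; 222 left).
−30 → Mar 31, 1709 (end of Mar, 31 days; 192 left).
−31 → Feb 28, 1709 (end of Feb, 28 days; 161 left).
−28 → Jan 31, 1709 (end of Jan, 31 days; 133 left).
−31 → Dec 31, 1708 (end of Dec, 31 days; 102 left).
−31 → Nov 30, 1708 (end of Nov, 30 days; 71 left).
−30 → Oct 31, 1708 (end of Oct, 31 days; 41 left).
−31 → Sep 30, 1708 (end of Sep, 30 days; 10 left).
−10 → Sep 20, 1708.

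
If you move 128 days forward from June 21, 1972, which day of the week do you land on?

Friday

First find the weekday of Jun 21, 1972. Doomsday rule: the anchor day for the 1900s is Wednesday. For year 72: 72÷12 = 6 r 0, and 0÷4 = 0, so 6+0+0 = 6.
Wednesday + 6 ≡ Tuesday — that's 1972's doomsday.
In June the doomsday date is Jun 6.
Jun 21 is 15 days after Jun 6; 15 mod 7 = 1, so Tuesday + 1 = Wednesday.
128 mod 7 = 2, so 128 days after a Wednesday is Wednesday + 2 = Friday.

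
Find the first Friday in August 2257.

August 7, 2257

August 1, 2257 is a Saturday.
The first Friday is therefore August 7 (6 days later).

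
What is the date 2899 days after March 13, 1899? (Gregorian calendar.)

February 19, 1907

+365 (one year) → Mar 13, 1900 (2534 left).
+365 (one year) → Mar 13, 1901 (2169 left).
+365 (one year) → Mar 13, 1902 (1804 left).
+365 (one year) → Mar 13, 1903 (1439 left).
+366 (one year; includes Feb 29, 1904) → Mar 13, 1904 (1073 left).
+365 (one year) → Mar 13, 1905 (708 left).
+365 (one year) → Mar 13, 1906 (343 left).
Mar has 31 days: +19 → Apr 1, 1906 (324 left).
Apr has 30 days: +30 → May 1, 1906 (294 left).
May has 31 days: +31 → Jun 1, 1906 (263 left).
Jun has 30 days: +30 → Jul 1, 1906 (233 left).
Jul has 31 days: +31 → Aug 1, 1906 (202 left).
Aug has 31 days: +31 → Sep 1, 1906 (171 left).
Sep has 30 days: +30 → Oct 1, 1906 (141 left).
Oct has 31 days: +31 → Nov 1, 1906 (110 left).
Nov has 30 days: +30 → Dec 1, 1906 (80 left).
Dec has 31 days: +31 → Jan 1, 1907 (49 left).
Jan has 31 days: +31 → Feb 1, 1907 (18 left).
+18 → Feb 19, 1907.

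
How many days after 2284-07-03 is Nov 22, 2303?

7080

Jul 3, 2284 → Jul 3, 2285: 365 days.
Jul 3, 2285 → Jul 3, 2286: 365 days.
Jul 3, 2286 → Jul 3, 2287: 365 days.
Jul 3, 2287 → Jul 3, 2288: 366 days (Feb 29, 2288 is in that span).
Jul 3, 2288 → Jul 3, 2289: 365 days.
Jul 3, 2289 → Jul 3, 2290: 365 days.
Jul 3, 2290 → Jul 3, 2291: 365 days.
Jul 3, 2291 → Jul 3, 2292: 366 days (Feb 29, 2292 is in that span).
Jul 3, 2292 → Jul 3, 2293: 365 days.
Jul 3, 2293 → Jul 3, 2294: 365 days.
Jul 3, 2294 → Jul 3, 2295: 365 days.
Jul 3, 2295 → Jul 3, 2296: 366 days (Feb 29, 2296 is in that span).
Jul 3, 2296 → Jul 3, 2297: 365 days.
Jul 3, 2297 → Jul 3, 2298: 365 days.
Jul 3, 2298 → Jul 3, 2299: 365 days.
Jul 3, 2299 → Jul 3, 2300: 365 days.
Jul 3, 2300 → Jul 3, 2301: 365 days.
Jul 3, 2301 → Jul 3, 2302: 365 days.
Jul 3, 2302 → Jul 3, 2303: 365 days.
Jul 3, 2303 → Aug 3, 2303: 31 days (July has 31).
Aug 3, 2303 → Sep 3, 2303: 31 days (August has 31).
Sep 3, 2303 → Oct 3, 2303: 30 days (September has 30).
Oct 3, 2303 → Nov 3, 2303: 31 days (October has 31).
Nov 3, 2303 → Nov 22, 2303: 19 days.
Total: 7080 days.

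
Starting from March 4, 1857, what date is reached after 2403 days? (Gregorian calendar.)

+365 (one year) → Mar 4, 1858 (2038 left).
+365 (one year) → Mar 4, 1859 (1673 left).
+366 (one year; includes Feb 29, 1860) → Mar 4, 1860 (1307 left).
+365 (one year) → Mar 4, 1861 (942 left).
+365 (one year) → Mar 4, 1862 (577 left).
+365 (one year) → Mar 4, 1863 (212 left).
Mar has 31 days: +28 → Apr 1, 1863 (184 left).
Apr has 30 days: +30 → May 1, 1863 (154 left).
May has 31 days: +31 → Jun 1, 1863 (123 left).
Jun has 30 days: +30 → Jul 1, 1863 (93 left).
Jul has 31 days: +31 → Aug 1, 1863 (62 left).
Aug has 31 days: +31 → Sep 1, 1863 (31 left).
Sep has 30 days: +30 → Oct 1, 1863 (1 left).
+1 → Oct 2, 1863.

October 2, 1863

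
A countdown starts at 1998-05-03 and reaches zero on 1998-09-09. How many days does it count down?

May 3, 1998 → Jun 3, 1998: 31 days (May has 31).
Jun 3, 1998 → Jul 3, 1998: 30 days (June has 30).
Jul 3, 1998 → Aug 3, 1998: 31 days (July has 31).
Aug 3, 1998 → Sep 3, 1998: 31 days (August has 31).
Sep 3, 1998 → Sep 9, 1998: 6 days.
Total: 129 days.

129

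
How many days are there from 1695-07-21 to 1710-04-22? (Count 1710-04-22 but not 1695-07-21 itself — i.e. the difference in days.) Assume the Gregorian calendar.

Jul 21, 1695 → Jul 21, 1696: 366 days (Feb 29, 1696 is in that span).
Jul 21, 1696 → Jul 21, 1697: 365 days.
Jul 21, 1697 → Jul 21, 1698: 365 days.
Jul 21, 1698 → Jul 21, 1699: 365 days.
Jul 21, 1699 → Jul 21, 1700: 365 days.
Jul 21, 1700 → Jul 21, 1701: 365 days.
Jul 21, 1701 → Jul 21, 1702: 365 days.
Jul 21, 1702 → Jul 21, 1703: 365 days.
Jul 21, 1703 → Jul 21, 1704: 366 days (Feb 29, 1704 is in that span).
Jul 21, 1704 → Jul 21, 1705: 365 days.
Jul 21, 1705 → Jul 21, 1706: 365 days.
Jul 21, 1706 → Jul 21, 1707: 365 days.
Jul 21, 1707 → Jul 21, 1708: 366 days (Feb 29, 1708 is in that span).
Jul 21, 1708 → Jul 21, 1709: 365 days.
Jul 21, 1709 → Aug 21, 1709: 31 days (July has 31).
Aug 21, 1709 → Sep 21, 1709: 31 days (August has 31).
Sep 21, 1709 → Oct 21, 1709: 30 days (September has 30).
Oct 21, 1709 → Nov 21, 1709: 31 days (October has 31).
Nov 21, 1709 → Dec 21, 1709: 30 days (November has 30).
Dec 21, 1709 → Jan 21, 1710: 31 days (December has 31).
Jan 21, 1710 → Feb 21, 1710: 31 days (January has 31).
Feb 21, 1710 → Mar 21, 1710: 28 days (February has 28).
Mar 21, 1710 → Apr 21, 1710: 31 days (March has 31).
Apr 21, 1710 → Apr 22, 1710: 1 days.
Total: 5388 days.

5388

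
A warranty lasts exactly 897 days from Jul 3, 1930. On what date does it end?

December 16, 1932

+365 (one year) → Jul 3, 1931 (532 left).
+366 (one year; includes Feb 29, 1932) → Jul 3, 1932 (166 left).
Jul has 31 days: +29 → Aug 1, 1932 (137 left).
Aug has 31 days: +31 → Sep 1, 1932 (106 left).
Sep has 30 days: +30 → Oct 1, 1932 (76 left).
Oct has 31 days: +31 → Nov 1, 1932 (45 left).
Nov has 30 days: +30 → Dec 1, 1932 (15 left).
+15 → Dec 16, 1932.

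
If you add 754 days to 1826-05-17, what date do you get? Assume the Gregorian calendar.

+365 (one year) → May 17, 1827 (389 left).
May has 31 days: +15 → Jun 1, 1827 (374 left).
Jun has 30 days: +30 → Jul 1, 1827 (344 left).
Jul has 31 days: +31 → Aug 1, 1827 (313 left).
Aug has 31 days: +31 → Sep 1, 1827 (282 left).
Sep has 30 days: +30 → Oct 1, 1827 (252 left).
Oct has 31 days: +31 → Nov 1, 1827 (221 left).
Nov has 30 days: +30 → Dec 1, 1827 (191 left).
Dec has 31 days: +31 → Jan 1, 1828 (160 left).
Jan has 31 days: +31 → Feb 1, 1828 (129 left).
Feb has 29 days: +29 → Mar 1, 1828 (100 left).
Mar has 31 days: +31 → Apr 1, 1828 (69 left).
Apr has 30 days: +30 → May 1, 1828 (39 left).
May has 31 days: +31 → Jun 1, 1828 (8 left).
+8 → Jun 9, 1828.

June 9, 1828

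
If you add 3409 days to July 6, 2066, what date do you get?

November 5, 2075

+365 (one year) → Jul 6, 2067 (3044 left).
+366 (one year; includes Feb 29, 2068) → Jul 6, 2068 (2678 left).
+365 (one year) → Jul 6, 2069 (2313 left).
+365 (one year) → Jul 6, 2070 (1948 left).
+365 (one year) → Jul 6, 2071 (1583 left).
+366 (one year; includes Feb 29, 2072) → Jul 6, 2072 (1217 left).
+365 (one year) → Jul 6, 2073 (852 left).
+365 (one year) → Jul 6, 2074 (487 left).
+365 (one year) → Jul 6, 2075 (122 left).
Jul has 31 days: +26 → Aug 1, 2075 (96 left).
Aug has 31 days: +31 → Sep 1, 2075 (65 left).
Sep has 30 days: +30 → Oct 1, 2075 (35 left).
Oct has 31 days: +31 → Nov 1, 2075 (4 left).
+4 → Nov 5, 2075.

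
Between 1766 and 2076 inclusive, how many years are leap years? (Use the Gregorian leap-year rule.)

76

Multiples of 4 in [1766,2076]: 78.
Of those, multiples of 100: 3 (not leap unless ÷400).
Multiples of 400: 1.
Leap years = 78 − 3 + 1 = 76.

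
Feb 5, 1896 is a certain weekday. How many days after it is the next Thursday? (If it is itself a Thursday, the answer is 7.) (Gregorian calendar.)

Feb 5, 1896 is a Wednesday.
From Wednesday to the next Thursday is 1 day.

1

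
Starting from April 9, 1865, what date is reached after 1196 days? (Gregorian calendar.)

July 18, 1868

+365 (one year) → Apr 9, 1866 (831 left).
+365 (one year) → Apr 9, 1867 (466 left).
+366 (one year; includes Feb 29, 1868) → Apr 9, 1868 (100 left).
Apr has 30 days: +22 → May 1, 1868 (78 left).
May has 31 days: +31 → Jun 1, 1868 (47 left).
Jun has 30 days: +30 → Jul 1, 1868 (17 left).
+17 → Jul 18, 1868.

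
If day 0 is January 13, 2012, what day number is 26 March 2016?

Jan 13, 2012 → Jan 13, 2013: 366 days (Feb 29, 2012 is in that span).
Jan 13, 2013 → Jan 13, 2014: 365 days.
Jan 13, 2014 → Jan 13, 2015: 365 days.
Jan 13, 2015 → Jan 13, 2016: 365 days.
Jan 13, 2016 → Feb 13, 2016: 31 days (January has 31).
Feb 13, 2016 → Mar 13, 2016: 29 days (February has 29).
Mar 13, 2016 → Mar 26, 2016: 13 days.
Total: 1534 days.

1534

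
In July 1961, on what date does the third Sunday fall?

July 16, 1961

July 1, 1961 is a Saturday.
The first Sunday is therefore July 2 (1 days later).
The third Sunday is 2 + 2×7 = July 16.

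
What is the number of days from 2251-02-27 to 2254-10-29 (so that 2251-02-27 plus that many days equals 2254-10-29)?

1340

Feb 27, 2251 → Feb 27, 2252: 365 days.
Feb 27, 2252 → Feb 27, 2253: 366 days (Feb 29, 2252 is in that span).
Feb 27, 2253 → Feb 27, 2254: 365 days.
Feb 27, 2254 → Mar 27, 2254: 28 days (February has 28).
Mar 27, 2254 → Apr 27, 2254: 31 days (March has 31).
Apr 27, 2254 → May 27, 2254: 30 days (April has 30).
May 27, 2254 → Jun 27, 2254: 31 days (May has 31).
Jun 27, 2254 → Jul 27, 2254: 30 days (June has 30).
Jul 27, 2254 → Aug 27, 2254: 31 days (July has 31).
Aug 27, 2254 → Sep 27, 2254: 31 days (August has 31).
Sep 27, 2254 → Oct 27, 2254: 30 days (September has 30).
Oct 27, 2254 → Oct 29, 2254: 2 days.
Total: 1340 days.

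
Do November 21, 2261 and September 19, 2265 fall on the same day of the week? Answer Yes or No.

From Nov 21, 2261 to Sep 19, 2265 is 1398 days.
1398 mod 7 = 5, so they are different weekdays.
(Nov 21, 2261 is a Thursday; Sep 19, 2265 is a Tuesday.)

No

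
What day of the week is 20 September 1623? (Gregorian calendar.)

Wednesday

Doomsday rule: the anchor day for the 1600s is Tuesday. For year 23: 23÷12 = 1 r 11, and 11÷4 = 2, so 1+11+2 = 14.
Tuesday + 14 ≡ Tuesday — that's 1623's doomsday.
In September the doomsday date is Sep 5.
Sep 20 is 15 days after Sep 5; 15 mod 7 = 1, so Tuesday + 1 = Wednesday.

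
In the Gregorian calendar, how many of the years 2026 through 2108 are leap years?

Multiples of 4 in [2026,2108]: 21.
Of those, multiples of 100: 1 (not leap unless ÷400).
Multiples of 400: 0.
Leap years = 21 − 1 + 0 = 20.

20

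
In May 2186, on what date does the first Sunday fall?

May 1, 2186 is a Monday.
The first Sunday is therefore May 7 (6 days later).

May 7, 2186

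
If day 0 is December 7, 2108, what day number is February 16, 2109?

Dec 7, 2108 → Jan 7, 2109: 31 days (December has 31).
Jan 7, 2109 → Feb 7, 2109: 31 days (January has 31).
Feb 7, 2109 → Feb 16, 2109: 9 days.
Total: 71 days.

71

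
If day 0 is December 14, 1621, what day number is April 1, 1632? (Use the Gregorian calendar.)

Dec 14, 1621 → Dec 14, 1622: 365 days.
Dec 14, 1622 → Dec 14, 1623: 365 days.
Dec 14, 1623 → Dec 14, 1624: 366 days (Feb 29, 1624 is in that span).
Dec 14, 1624 → Dec 14, 1625: 365 days.
Dec 14, 1625 → Dec 14, 1626: 365 days.
Dec 14, 1626 → Dec 14, 1627: 365 days.
Dec 14, 1627 → Dec 14, 1628: 366 days (Feb 29, 1628 is in that span).
Dec 14, 1628 → Dec 14, 1629: 365 days.
Dec 14, 1629 → Dec 14, 1630: 365 days.
Dec 14, 1630 → Dec 14, 1631: 365 days.
Dec 14, 1631 → Jan 14, 1632: 31 days (December has 31).
Jan 14, 1632 → Feb 14, 1632: 31 days (January has 31).
Feb 14, 1632 → Mar 14, 1632: 29 days (February has 29).
Mar 14, 1632 → Apr 1, 1632: 18 days.
Total: 3761 days.

3761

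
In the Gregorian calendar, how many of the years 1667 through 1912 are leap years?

Multiples of 4 in [1667,1912]: 62.
Of those, multiples of 100: 3 (not leap unless ÷400).
Multiples of 400: 0.
Leap years = 62 − 3 + 0 = 59.

59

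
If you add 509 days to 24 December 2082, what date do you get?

May 16, 2084

+365 (one year) → Dec 24, 2083 (144 left).
Dec has 31 days: +8 → Jan 1, 2084 (136 left).
Jan has 31 days: +31 → Feb 1, 2084 (105 left).
Feb has 29 days: +29 → Mar 1, 2084 (76 left).
Mar has 31 days: +31 → Apr 1, 2084 (45 left).
Apr has 30 days: +30 → May 1, 2084 (15 left).
+15 → May 16, 2084.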